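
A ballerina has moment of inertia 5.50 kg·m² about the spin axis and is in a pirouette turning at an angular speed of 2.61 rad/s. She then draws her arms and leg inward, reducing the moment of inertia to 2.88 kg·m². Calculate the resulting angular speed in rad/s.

ω₂ ≈ 4.98 rad/s

Angular momentum about the spin axis is conserved since the torque about it is zero.
ω₂ = I₁ω₁ / I₂ = (5.500)(2.61 rad/s) / (2.880) = 4.984 rad/s.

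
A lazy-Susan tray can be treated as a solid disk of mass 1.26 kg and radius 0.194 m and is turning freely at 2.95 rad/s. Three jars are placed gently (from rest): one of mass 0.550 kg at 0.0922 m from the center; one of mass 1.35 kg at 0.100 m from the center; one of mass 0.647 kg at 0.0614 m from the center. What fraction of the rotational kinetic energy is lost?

fraction ≈ 0.465

The added mass arrives with no angular momentum about the center, and any external torque about the center is negligible, so the system's angular momentum is conserved.
I_p = ½(1.26)(0.194)² = 0.02371 kg·m².
Added inertia Σmr² = (0.550)(0.0922)² + (1.35)(0.100)² + (0.647)(0.0614)² = 0.02061 kg·m²; I_f = 0.02371 + 0.02061 = 0.04433 kg·m².
ω_f = I_p ω_i / I_f = (0.02371)(2.95) / 0.04433 = 1.578 rad/s.
KE_i = ½(0.02371)(2.950 rad/s)² = 0.1032 J; KE_f = ½(0.04433)(1.578)² = 0.05519 J.
Fraction lost = 0.4651.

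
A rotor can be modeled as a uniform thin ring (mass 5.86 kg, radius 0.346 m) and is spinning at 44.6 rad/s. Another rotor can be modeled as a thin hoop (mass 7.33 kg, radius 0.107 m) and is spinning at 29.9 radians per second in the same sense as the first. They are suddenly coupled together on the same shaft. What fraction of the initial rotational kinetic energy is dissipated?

No external torque acts about the common axis, so total angular momentum is conserved.
Moments of inertia: I_A = (5.86)(0.346)² = 0.7015 kg·m²; I_B = (7.33)(0.107)² = 0.08392 kg·m².
Taking A's sense as positive: L = (0.7015)(44.6) + (0.08392)(29.9) = 33.80 kg·m²·rad/s.
Combined I = 0.7015 + 0.08392 = 0.7855 kg·m².
ω_f = L / I = 33.80 / 0.7855 = 43.03 rad/s.
KE_i = ½ΣIω² = 735.2 J; KE_f = ½(0.7855)(43.03)² = 727.1 J.
Fraction dissipated = (KE_i − KE_f)/KE_i = 0.01101.

fraction ≈ 0.0110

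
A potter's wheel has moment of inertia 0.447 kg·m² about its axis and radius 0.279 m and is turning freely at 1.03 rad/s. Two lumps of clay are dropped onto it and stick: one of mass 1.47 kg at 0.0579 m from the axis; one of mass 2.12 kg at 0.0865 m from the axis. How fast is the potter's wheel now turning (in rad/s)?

ω_f ≈ 0.984 rad/s

The added mass arrives with no angular momentum about the axis, and any external torque about the axis is negligible, so the system's angular momentum is conserved.
Added inertia Σmr² = (1.47)(0.0579)² + (2.12)(0.0865)² = 0.02079 kg·m²; I_f = 0.4470 + 0.02079 = 0.4678 kg·m².
ω_f = I_p ω_i / I_f = (0.4470)(1.03) / 0.4678 = 0.9842 rad/s.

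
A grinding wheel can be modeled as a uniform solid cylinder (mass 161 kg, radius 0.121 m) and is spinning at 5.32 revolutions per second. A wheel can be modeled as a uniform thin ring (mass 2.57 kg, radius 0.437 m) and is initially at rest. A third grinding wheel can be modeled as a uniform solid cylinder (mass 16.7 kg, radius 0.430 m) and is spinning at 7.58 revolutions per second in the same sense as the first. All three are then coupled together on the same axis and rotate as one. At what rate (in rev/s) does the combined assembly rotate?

No external torque acts about the common axis, so total angular momentum is conserved.
Moments of inertia: I_A = ½(161)(0.121)² = 1.179 kg·m²; I_B = (2.57)(0.437)² = 0.4908 kg·m²; I_C = ½(16.7)(0.430)² = 1.544 kg·m².
Taking A's sense as positive: L = (1.179)(5.32) + (1.544)(7.58) = 17.97 kg·m²·rev/s.
Combined I = 1.179 + 0.4908 + 1.544 = 3.213 kg·m².
ω_f = L / I = 17.97 / 3.213 = 5.593 rev/s.

|ω_f| ≈ 5.59 rev/s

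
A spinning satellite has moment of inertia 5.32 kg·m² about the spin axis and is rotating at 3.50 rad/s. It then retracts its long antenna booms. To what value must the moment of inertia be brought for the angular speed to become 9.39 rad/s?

I₂ ≈ 1.98 kg·m²

Angular momentum about the spin axis is conserved since the torque about it is zero.
I₂ = I₁ω₁ / ω₂ = (5.32)(3.50) / (9.39) = 1.983 kg·m².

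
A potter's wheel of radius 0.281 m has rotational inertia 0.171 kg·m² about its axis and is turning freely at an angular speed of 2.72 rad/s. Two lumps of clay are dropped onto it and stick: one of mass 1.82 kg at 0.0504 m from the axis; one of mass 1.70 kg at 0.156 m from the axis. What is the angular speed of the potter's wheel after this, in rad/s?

No external torque acts about the axis; L_before = L_after.
Added inertia Σmr² = (1.82)(0.0504)² + (1.70)(0.156)² = 0.04599 kg·m²; I_f = 0.1710 + 0.04599 = 0.2170 kg·m².
ω_f = I_p ω_i / I_f = (0.1710)(2.72) / 0.2170 = 2.143 rad/s.

ω_f ≈ 2.14 rad/s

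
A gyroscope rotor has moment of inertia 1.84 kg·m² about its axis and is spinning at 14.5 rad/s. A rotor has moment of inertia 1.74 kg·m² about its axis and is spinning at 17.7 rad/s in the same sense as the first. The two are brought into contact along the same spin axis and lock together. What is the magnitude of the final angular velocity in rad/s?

No external torque acts about the common axis, so total angular momentum is conserved.
Taking A's sense as positive: L = (1.840)(14.5) + (1.740)(17.7) = 57.48 kg·m²·rad/s.
Combined I = 1.840 + 1.740 = 3.580 kg·m².
ω_f = L / I = 57.48 / 3.580 = 16.06 rad/s.

|ω_f| ≈ 16.1 rad/s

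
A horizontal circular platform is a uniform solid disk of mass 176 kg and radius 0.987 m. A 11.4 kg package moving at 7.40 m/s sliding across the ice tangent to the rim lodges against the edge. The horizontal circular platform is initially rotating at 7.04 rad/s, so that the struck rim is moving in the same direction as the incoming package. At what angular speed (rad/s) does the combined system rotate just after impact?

About the central axle the impulsive forces during the collision are internal, so angular momentum about that axis is conserved.
I_p = ½(176)(0.987)² = 85.73 kg·m². Taking the sense of the package's angular momentum as positive, L_{package} = m v R = (11.4)(7.40)(0.987) = 83.26 kg·m²/s.
L_i = +I_p ω_p + m v R = +(85.73)(7.04) + 83.26 = 686.8 kg·m²/s.
After sticking, I_f = I_p + m R² = 85.73 + (11.4)(0.987)² = 96.83 kg·m².
ω_f = L_i / I_f = 686.8 / 96.83 = 7.092 rad/s.

|ω_f| ≈ 7.09 rad/s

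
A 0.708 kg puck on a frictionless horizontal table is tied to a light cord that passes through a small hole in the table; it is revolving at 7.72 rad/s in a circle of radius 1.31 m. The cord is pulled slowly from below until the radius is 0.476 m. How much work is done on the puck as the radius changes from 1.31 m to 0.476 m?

W ≈ 238 J

The constraining force is radial, so m r² ω about the center is conserved.
ω₂ = ω₁ (r₁/r₂)² = (7.72)(1.31/0.476)² = 58.47 rad/s.
W = ΔKE = ½m(v₂² − v₁²) = 238.0 J.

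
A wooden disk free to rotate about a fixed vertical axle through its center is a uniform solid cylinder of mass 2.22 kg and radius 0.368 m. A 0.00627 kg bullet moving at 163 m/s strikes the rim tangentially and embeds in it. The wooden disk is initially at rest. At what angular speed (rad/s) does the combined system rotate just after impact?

|ω_f| ≈ 2.49 rad/s

About the axle the impulsive forces during the collision are internal, so angular momentum about that axis is conserved.
I_p = ½(2.22)(0.368)² = 0.1503 kg·m². Taking the sense of the bullet's angular momentum as positive, L_{bullet} = m v R = (0.00627)(163)(0.368) = 0.3761 kg·m²/s.
L_i = 0 + 0.3761 = 0.3761 kg·m²/s.
After sticking, I_f = I_p + m R² = 0.1503 + (0.00627)(0.368)² = 0.1512 kg·m².
ω_f = L_i / I_f = 0.3761 / 0.1512 = 2.488 rad/s.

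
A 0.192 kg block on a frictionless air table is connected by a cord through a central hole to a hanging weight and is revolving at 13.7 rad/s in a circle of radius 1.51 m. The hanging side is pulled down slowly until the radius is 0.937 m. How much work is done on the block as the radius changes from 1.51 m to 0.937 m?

W ≈ 65.6 J

No torque about the axis ⇒ m r₁² ω₁ = m r₂² ω₂.
ω₂ = ω₁ (r₁/r₂)² = (13.7)(1.51/0.937)² = 35.58 rad/s.
W = ΔKE = ½m(v₂² − v₁²) = 65.61 J.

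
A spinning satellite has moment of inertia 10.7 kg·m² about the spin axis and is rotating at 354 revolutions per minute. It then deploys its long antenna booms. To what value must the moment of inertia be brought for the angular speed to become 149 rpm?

No external torque acts about the spin axis, so angular momentum is conserved.
I₂ = I₁ω₁ / ω₂ = (10.7)(354) / (149) = 25.42 kg·m².

I₂ ≈ 25.4 kg·m²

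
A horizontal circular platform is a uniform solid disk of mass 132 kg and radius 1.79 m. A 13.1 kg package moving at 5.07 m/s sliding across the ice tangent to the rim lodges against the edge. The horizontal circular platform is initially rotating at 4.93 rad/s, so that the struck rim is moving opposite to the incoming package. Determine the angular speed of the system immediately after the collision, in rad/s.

|ω_f| ≈ 3.64 rad/s

The axle reaction passes through the central axle and exerts no torque about it; angular momentum about the central axle is conserved through the impact.
I_p = ½(132)(1.79)² = 211.5 kg·m². Taking the sense of the package's angular momentum as positive, L_{package} = m v R = (13.1)(5.07)(1.79) = 118.9 kg·m²/s.
L_i = −I_p ω_p + m v R = −(211.5)(4.93) + 118.9 = -923.7 kg·m²/s.
After sticking, I_f = I_p + m R² = 211.5 + (13.1)(1.79)² = 253.4 kg·m².
ω_f = L_i / I_f = -923.7 / 253.4 = -3.644 rad/s.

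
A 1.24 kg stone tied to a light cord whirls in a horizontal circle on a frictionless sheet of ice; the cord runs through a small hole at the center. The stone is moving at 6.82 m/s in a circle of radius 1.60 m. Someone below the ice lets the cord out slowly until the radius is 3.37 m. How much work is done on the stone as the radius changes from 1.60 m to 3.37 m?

W ≈ -22.3 J

Central (radial) force ⇒ zero torque about the center ⇒ m v r is constant.
v₂ = v₁ r₁ / r₂ = (6.82)(1.60) / (3.37) = 3.238 m/s.
W = ΔKE = ½m(v₂² − v₁²) = -22.34 J.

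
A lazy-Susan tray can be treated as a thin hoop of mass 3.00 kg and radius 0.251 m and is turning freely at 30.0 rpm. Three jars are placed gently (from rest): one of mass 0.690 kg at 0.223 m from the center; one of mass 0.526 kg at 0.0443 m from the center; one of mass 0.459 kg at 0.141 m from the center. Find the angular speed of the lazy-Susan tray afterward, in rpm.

No external torque acts about the center; L_before = L_after.
I_p = (3.00)(0.251)² = 0.1890 kg·m².
Added inertia Σmr² = (0.690)(0.223)² + (0.526)(0.0443)² + (0.459)(0.141)² = 0.04447 kg·m²; I_f = 0.1890 + 0.04447 = 0.2335 kg·m².
ω_f = I_p ω_i / I_f = (0.1890)(30.0) / 0.2335 = 24.29 rpm.

ω_f ≈ 24.3 rpm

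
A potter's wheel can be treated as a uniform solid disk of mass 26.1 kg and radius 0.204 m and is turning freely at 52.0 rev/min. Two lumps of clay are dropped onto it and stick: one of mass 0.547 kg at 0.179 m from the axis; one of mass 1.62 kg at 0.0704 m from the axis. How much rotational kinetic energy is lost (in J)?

The added mass arrives with no angular momentum about the axis, and any external torque about the axis is negligible, so the system's angular momentum is conserved.
I_p = ½(26.1)(0.204)² = 0.5431 kg·m².
Added inertia Σmr² = (0.547)(0.179)² + (1.62)(0.0704)² = 0.02556 kg·m²; I_f = 0.5431 + 0.02556 = 0.5686 kg·m².
ω_f = I_p ω_i / I_f = (0.5431)(52.0) / 0.5686 = 49.66 rpm.
KE_i = ½(0.5431)(5.445 rad/s)² = 8.052 J; KE_f = ½(0.5686)(5.201)² = 7.690 J.

energy lost ≈ 0.362 J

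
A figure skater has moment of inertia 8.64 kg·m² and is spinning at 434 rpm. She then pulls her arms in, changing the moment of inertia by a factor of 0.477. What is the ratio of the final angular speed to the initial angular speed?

With no external torque about the axis, L is conserved: I₁ω₁ = I₂ω₂.
I₂ = 0.477 × 8.64 = 4.121 kg·m².
ω₂/ω₁ = I₁/I₂ = 8.640 / 4.121 = 2.096.

ω₂/ω₁ ≈ 2.10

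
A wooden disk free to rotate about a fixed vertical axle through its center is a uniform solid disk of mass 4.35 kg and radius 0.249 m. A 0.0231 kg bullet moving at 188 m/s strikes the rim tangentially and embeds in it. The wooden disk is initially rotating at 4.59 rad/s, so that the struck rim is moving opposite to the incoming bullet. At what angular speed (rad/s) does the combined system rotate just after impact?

|ω_f| ≈ 3.39 rad/s

The axle reaction passes through the axle and exerts no torque about it; angular momentum about the axle is conserved through the impact.
I_p = ½(4.35)(0.249)² = 0.1349 kg·m². Taking the sense of the bullet's angular momentum as positive, L_{bullet} = m v R = (0.0231)(188)(0.249) = 1.081 kg·m²/s.
L_i = −I_p ω_p + m v R = −(0.1349)(4.59) + 1.081 = 0.4624 kg·m²/s.
After sticking, I_f = I_p + m R² = 0.1349 + (0.0231)(0.249)² = 0.1363 kg·m².
ω_f = L_i / I_f = 0.4624 / 0.1363 = 3.393 rad/s.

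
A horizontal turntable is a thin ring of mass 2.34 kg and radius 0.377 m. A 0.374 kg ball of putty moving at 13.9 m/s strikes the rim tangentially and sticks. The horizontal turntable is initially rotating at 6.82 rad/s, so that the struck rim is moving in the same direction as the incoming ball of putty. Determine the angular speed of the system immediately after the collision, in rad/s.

|ω_f| ≈ 11.0 rad/s

The axle reaction passes through the axle and exerts no torque about it; angular momentum about the axle is conserved through the impact.
I_p = (2.34)(0.377)² = 0.3326 kg·m². Taking the sense of the ball of putty's angular momentum as positive, L_{ball} = m v R = (0.374)(13.9)(0.377) = 1.960 kg·m²/s.
L_i = +I_p ω_p + m v R = +(0.3326)(6.82) + 1.960 = 4.228 kg·m²/s.
After sticking, I_f = I_p + m R² = 0.3326 + (0.374)(0.377)² = 0.3857 kg·m².
ω_f = L_i / I_f = 4.228 / 0.3857 = 10.96 rad/s.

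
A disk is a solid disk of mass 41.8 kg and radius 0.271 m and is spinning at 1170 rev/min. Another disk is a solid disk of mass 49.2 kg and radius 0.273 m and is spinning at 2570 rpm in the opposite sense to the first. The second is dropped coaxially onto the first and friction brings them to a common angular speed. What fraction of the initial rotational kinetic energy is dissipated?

No external torque acts about the common axis, so total angular momentum is conserved.
Moments of inertia: I_A = ½(41.8)(0.271)² = 1.535 kg·m²; I_B = ½(49.2)(0.273)² = 1.833 kg·m².
Taking A's sense as positive: L = (1.535)(1170) − (1.833)(2570) = -2916 kg·m²·rpm.
Combined I = 1.535 + 1.833 = 3.368 kg·m².
ω_f = L / I = -2916 / 3.368 = -865.7 rpm.
KE_i = ½ΣIω² = 77920 J; KE_f = ½(3.368)(90.66)² = 13840 J.
Fraction dissipated = (KE_i − KE_f)/KE_i = 0.8224.

fraction ≈ 0.822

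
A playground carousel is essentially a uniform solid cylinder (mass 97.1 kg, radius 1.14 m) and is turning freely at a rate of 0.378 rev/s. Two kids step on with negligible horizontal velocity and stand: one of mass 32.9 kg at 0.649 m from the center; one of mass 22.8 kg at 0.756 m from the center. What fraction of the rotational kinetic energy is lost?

fraction ≈ 0.299

The added mass arrives with no angular momentum about the center, and any external torque about the center is negligible, so the system's angular momentum is conserved.
I_p = ½(97.1)(1.14)² = 63.10 kg·m².
Added inertia Σmr² = (32.9)(0.649)² + (22.8)(0.756)² = 26.89 kg·m²; I_f = 63.10 + 26.89 = 89.98 kg·m².
ω_f = I_p ω_i / I_f = (63.10)(0.378) / 89.98 = 0.2650 rev/s.
KE_i = ½(63.10)(2.375 rad/s)² = 178.0 J; KE_f = ½(89.98)(1.665)² = 124.8 J.
Fraction lost = 0.2988.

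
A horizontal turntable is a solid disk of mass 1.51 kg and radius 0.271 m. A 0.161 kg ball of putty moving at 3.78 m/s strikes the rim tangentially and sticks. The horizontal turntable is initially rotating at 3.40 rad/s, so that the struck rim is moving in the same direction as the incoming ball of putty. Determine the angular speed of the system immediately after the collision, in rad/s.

About the axle the impulsive forces during the collision are internal, so angular momentum about that axis is conserved.
I_p = ½(1.51)(0.271)² = 0.05545 kg·m². Taking the sense of the ball of putty's angular momentum as positive, L_{ball} = m v R = (0.161)(3.78)(0.271) = 0.1649 kg·m²/s.
L_i = +I_p ω_p + m v R = +(0.05545)(3.40) + 0.1649 = 0.3534 kg·m²/s.
After sticking, I_f = I_p + m R² = 0.05545 + (0.161)(0.271)² = 0.06727 kg·m².
ω_f = L_i / I_f = 0.3534 / 0.06727 = 5.254 rad/s.

|ω_f| ≈ 5.25 rad/s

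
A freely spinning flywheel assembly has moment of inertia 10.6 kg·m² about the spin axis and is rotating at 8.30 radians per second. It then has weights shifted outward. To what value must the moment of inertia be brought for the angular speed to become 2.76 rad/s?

With no external torque about the axis, L is conserved: I₁ω₁ = I₂ω₂.
I₂ = I₁ω₁ / ω₂ = (10.6)(8.30) / (2.76) = 31.88 kg·m².

I₂ ≈ 31.9 kg·m²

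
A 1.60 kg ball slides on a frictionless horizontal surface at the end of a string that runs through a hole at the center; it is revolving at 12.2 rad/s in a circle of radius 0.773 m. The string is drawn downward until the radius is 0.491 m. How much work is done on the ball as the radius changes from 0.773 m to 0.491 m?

W ≈ 105 J

The constraining force is radial, so m r² ω about the center is conserved.
ω₂ = ω₁ (r₁/r₂)² = (12.2)(0.773/0.491)² = 30.24 rad/s.
W = ΔKE = ½m(v₂² − v₁²) = 105.2 J.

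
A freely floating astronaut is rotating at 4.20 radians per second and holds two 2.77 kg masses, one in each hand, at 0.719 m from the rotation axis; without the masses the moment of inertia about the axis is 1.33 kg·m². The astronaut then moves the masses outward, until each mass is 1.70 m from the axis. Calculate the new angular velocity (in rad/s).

Angular momentum about the spin axis is conserved since the torque about it is zero.
I₁ = 1.33 + 2(2.77)(0.719)² = 4.194 kg·m²; I₂ = 1.33 + 2(2.77)(1.70)² = 17.34 kg·m².
ω₂ = I₁ω₁ / I₂ = (4.194)(4.20 rad/s) / (17.34) = 1.016 rad/s.

ω₂ ≈ 1.02 rad/s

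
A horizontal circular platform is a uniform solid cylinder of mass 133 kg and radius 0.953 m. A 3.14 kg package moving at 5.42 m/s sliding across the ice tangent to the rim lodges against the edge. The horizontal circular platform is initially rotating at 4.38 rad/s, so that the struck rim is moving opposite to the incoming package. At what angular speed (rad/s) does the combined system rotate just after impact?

|ω_f| ≈ 3.93 rad/s

The axle reaction passes through the central axle and exerts no torque about it; angular momentum about the central axle is conserved through the impact.
I_p = ½(133)(0.953)² = 60.40 kg·m². Taking the sense of the package's angular momentum as positive, L_{package} = m v R = (3.14)(5.42)(0.953) = 16.22 kg·m²/s.
L_i = −I_p ω_p + m v R = −(60.40)(4.38) + 16.22 = -248.3 kg·m²/s.
After sticking, I_f = I_p + m R² = 60.40 + (3.14)(0.953)² = 63.25 kg·m².
ω_f = L_i / I_f = -248.3 / 63.25 = -3.926 rad/s.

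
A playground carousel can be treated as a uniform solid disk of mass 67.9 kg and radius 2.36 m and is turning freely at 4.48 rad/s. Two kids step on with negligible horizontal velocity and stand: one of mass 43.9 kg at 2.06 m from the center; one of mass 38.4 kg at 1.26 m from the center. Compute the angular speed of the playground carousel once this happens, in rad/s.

The added mass arrives with no angular momentum about the center, and any external torque about the center is negligible, so the system's angular momentum is conserved.
I_p = ½(67.9)(2.36)² = 189.1 kg·m².
Added inertia Σmr² = (43.9)(2.06)² + (38.4)(1.26)² = 247.3 kg·m²; I_f = 189.1 + 247.3 = 436.3 kg·m².
ω_f = I_p ω_i / I_f = (189.1)(4.48) / 436.3 = 1.941 rad/s.

ω_f ≈ 1.94 rad/s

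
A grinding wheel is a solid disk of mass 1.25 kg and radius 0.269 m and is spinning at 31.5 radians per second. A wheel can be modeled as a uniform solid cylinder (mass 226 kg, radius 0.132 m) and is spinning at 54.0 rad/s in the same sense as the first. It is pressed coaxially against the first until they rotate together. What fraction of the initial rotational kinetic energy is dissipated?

No external torque acts about the common axis, so total angular momentum is conserved.
Moments of inertia: I_A = ½(1.25)(0.269)² = 0.04523 kg·m²; I_B = ½(226)(0.132)² = 1.969 kg·m².
Taking A's sense as positive: L = (0.04523)(31.5) + (1.969)(54.0) = 107.7 kg·m²·rad/s.
Combined I = 0.04523 + 1.969 = 2.014 kg·m².
ω_f = L / I = 107.7 / 2.014 = 53.49 rad/s.
KE_i = ½ΣIω² = 2893 J; KE_f = ½(2.014)(53.49)² = 2882 J.
Fraction dissipated = (KE_i − KE_f)/KE_i = 0.003868.

fraction ≈ 0.00387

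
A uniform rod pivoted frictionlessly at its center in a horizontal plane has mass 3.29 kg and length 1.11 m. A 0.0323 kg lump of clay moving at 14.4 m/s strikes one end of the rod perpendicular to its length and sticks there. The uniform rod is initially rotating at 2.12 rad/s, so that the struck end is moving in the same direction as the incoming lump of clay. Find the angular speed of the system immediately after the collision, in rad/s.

About the pivot the impulsive forces during the collision are internal, so angular momentum about that axis is conserved.
I_p = (1/12)(3.29)(1.11)² = 0.3378 kg·m². Taking the sense of the lump of clay's angular momentum as positive, L_{lump} = m v R = (0.0323)(14.4)(1.11/2) = 0.2581 kg·m²/s.
L_i = +I_p ω_p + m v R = +(0.3378)(2.12) + 0.2581 = 0.9743 kg·m²/s.
After sticking, I_f = I_p + m R² = 0.3378 + (0.0323)(1.11/2)² = 0.3477 kg·m².
ω_f = L_i / I_f = 0.9743 / 0.3477 = 2.802 rad/s.

|ω_f| ≈ 2.80 rad/s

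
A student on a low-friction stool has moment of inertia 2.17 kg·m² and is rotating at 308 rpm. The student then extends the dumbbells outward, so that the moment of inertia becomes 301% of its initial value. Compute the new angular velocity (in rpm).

ω₂ ≈ 102 rpm

With no external torque about the axis, L is conserved: I₁ω₁ = I₂ω₂.
I₂ = 3.01 × 2.17 = 6.532 kg·m².
ω₂ = I₁ω₁ / I₂ = (2.170)(308 rpm) / (6.532) = 102.3 rpm.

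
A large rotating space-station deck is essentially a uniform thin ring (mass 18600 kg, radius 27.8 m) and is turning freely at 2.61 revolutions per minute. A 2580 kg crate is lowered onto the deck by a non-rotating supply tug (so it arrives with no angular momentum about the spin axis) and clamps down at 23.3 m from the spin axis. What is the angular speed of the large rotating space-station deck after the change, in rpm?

ω_f ≈ 2.38 rpm

The added mass arrives with no angular momentum about the spin axis, and any external torque about the spin axis is negligible, so the system's angular momentum is conserved.
I_p = (18600)(27.8)² = 1.437e+07 kg·m².
Added inertia Σmr² = (2580)(23.3)² = 1.401e+06 kg·m²; I_f = 1.437e+07 + 1.401e+06 = 1.578e+07 kg·m².
ω_f = I_p ω_i / I_f = (1.437e+07)(2.61) / 1.578e+07 = 2.378 rpm.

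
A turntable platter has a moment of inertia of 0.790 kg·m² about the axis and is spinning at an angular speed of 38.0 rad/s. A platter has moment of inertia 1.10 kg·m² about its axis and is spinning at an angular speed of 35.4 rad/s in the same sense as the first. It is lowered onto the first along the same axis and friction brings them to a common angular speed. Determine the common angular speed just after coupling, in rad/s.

|ω_f| ≈ 36.5 rad/s

The coupling torques are internal; angular momentum about the shared axis is conserved.
Taking A's sense as positive: L = (0.7900)(38.0) + (1.100)(35.4) = 68.96 kg·m²·rad/s.
Combined I = 0.7900 + 1.100 = 1.890 kg·m².
ω_f = L / I = 68.96 / 1.890 = 36.49 rad/s.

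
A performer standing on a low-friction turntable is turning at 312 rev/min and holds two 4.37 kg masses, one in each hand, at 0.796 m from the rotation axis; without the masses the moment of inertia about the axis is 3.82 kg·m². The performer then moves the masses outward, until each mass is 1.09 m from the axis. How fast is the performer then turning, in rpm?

ω₂ ≈ 206 rpm

With no external torque about the axis, L is conserved: I₁ω₁ = I₂ω₂.
I₁ = 3.82 + 2(4.37)(0.796)² = 9.358 kg·m²; I₂ = 3.82 + 2(4.37)(1.09)² = 14.20 kg·m².
ω₂ = I₁ω₁ / I₂ = (9.358)(312 rpm) / (14.20) = 205.6 rpm.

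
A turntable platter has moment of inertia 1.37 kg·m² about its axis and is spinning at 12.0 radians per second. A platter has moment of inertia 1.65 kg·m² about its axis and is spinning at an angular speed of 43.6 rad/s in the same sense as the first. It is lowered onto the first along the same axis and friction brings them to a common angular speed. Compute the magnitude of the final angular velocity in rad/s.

|ω_f| ≈ 29.3 rad/s

The coupling torques are internal; angular momentum about the shared axis is conserved.
Taking A's sense as positive: L = (1.370)(12.0) + (1.650)(43.6) = 88.38 kg·m²·rad/s.
Combined I = 1.370 + 1.650 = 3.020 kg·m².
ω_f = L / I = 88.38 / 3.020 = 29.26 rad/s.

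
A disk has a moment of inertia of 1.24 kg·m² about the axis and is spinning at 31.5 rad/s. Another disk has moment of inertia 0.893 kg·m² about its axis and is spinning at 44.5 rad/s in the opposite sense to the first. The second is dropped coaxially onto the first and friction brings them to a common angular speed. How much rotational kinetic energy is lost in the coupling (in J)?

The coupling torques are internal; angular momentum about the shared axis is conserved.
Taking A's sense as positive: L = (1.240)(31.5) − (0.8930)(44.5) = -0.6785 kg·m²·rad/s.
Combined I = 1.240 + 0.8930 = 2.133 kg·m².
ω_f = L / I = -0.6785 / 2.133 = -0.3181 rad/s.
KE_i = ½ΣIω² = 1499 J; KE_f = ½(2.133)(0.3181)² = 0.1079 J.

ΔKE lost ≈ 1500 J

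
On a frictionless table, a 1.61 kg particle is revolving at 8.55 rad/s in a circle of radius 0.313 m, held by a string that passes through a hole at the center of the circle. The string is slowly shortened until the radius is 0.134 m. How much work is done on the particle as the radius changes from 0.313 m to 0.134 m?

W ≈ 25.7 J

The constraining force is radial, so m r² ω about the center is conserved.
ω₂ = ω₁ (r₁/r₂)² = (8.55)(0.313/0.134)² = 46.65 rad/s.
W = ΔKE = ½m(v₂² − v₁²) = 25.69 J.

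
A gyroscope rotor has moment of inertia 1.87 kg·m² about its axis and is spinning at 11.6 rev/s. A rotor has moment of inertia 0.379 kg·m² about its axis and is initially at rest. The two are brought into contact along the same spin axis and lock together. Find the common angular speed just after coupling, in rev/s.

No external torque acts about the common axis, so total angular momentum is conserved.
Taking A's sense as positive: L = (1.870)(11.6) = 21.69 kg·m²·rev/s.
Combined I = 1.870 + 0.3790 = 2.249 kg·m².
ω_f = L / I = 21.69 / 2.249 = 9.645 rev/s.

|ω_f| ≈ 9.65 rev/s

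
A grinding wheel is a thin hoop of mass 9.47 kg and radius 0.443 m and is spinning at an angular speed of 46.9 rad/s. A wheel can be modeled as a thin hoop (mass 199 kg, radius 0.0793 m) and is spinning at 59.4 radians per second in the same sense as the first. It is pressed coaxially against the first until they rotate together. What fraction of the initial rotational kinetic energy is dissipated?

fraction ≈ 0.0137

No external torque acts about the common axis, so total angular momentum is conserved.
Moments of inertia: I_A = (9.47)(0.443)² = 1.858 kg·m²; I_B = (199)(0.0793)² = 1.251 kg·m².
Taking A's sense as positive: L = (1.858)(46.9) + (1.251)(59.4) = 161.5 kg·m²·rad/s.
Combined I = 1.858 + 1.251 = 3.110 kg·m².
ω_f = L / I = 161.5 / 3.110 = 51.93 rad/s.
KE_i = ½ΣIω² = 4252 J; KE_f = ½(3.110)(51.93)² = 4193 J.
Fraction dissipated = (KE_i − KE_f)/KE_i = 0.01374.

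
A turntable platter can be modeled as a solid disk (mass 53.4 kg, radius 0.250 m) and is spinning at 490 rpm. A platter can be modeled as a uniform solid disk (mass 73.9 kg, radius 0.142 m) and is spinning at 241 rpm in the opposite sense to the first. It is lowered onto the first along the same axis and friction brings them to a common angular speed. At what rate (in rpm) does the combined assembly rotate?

|ω_f| ≈ 264 rpm

No external torque acts about the common axis, so total angular momentum is conserved.
Moments of inertia: I_A = ½(53.4)(0.250)² = 1.669 kg·m²; I_B = ½(73.9)(0.142)² = 0.7451 kg·m².
Taking A's sense as positive: L = (1.669)(490) − (0.7451)(241) = 638.1 kg·m²·rpm.
Combined I = 1.669 + 0.7451 = 2.414 kg·m².
ω_f = L / I = 638.1 / 2.414 = 264.4 rpm.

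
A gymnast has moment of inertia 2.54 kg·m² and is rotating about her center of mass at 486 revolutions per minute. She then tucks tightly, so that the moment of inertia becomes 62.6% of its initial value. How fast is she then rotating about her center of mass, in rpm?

With no external torque about the axis, L is conserved: I₁ω₁ = I₂ω₂.
I₂ = 0.626 × 2.54 = 1.590 kg·m².
ω₂ = I₁ω₁ / I₂ = (2.540)(486 rpm) / (1.590) = 776.4 rpm.

ω₂ ≈ 776 rpm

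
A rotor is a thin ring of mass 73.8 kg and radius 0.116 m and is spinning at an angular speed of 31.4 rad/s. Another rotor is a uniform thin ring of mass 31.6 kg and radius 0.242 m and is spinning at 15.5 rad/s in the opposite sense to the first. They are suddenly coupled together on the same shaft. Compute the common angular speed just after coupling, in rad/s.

|ω_f| ≈ 0.878 rad/s

No external torque acts about the common axis, so total angular momentum is conserved.
Moments of inertia: I_A = (73.8)(0.116)² = 0.9931 kg·m²; I_B = (31.6)(0.242)² = 1.851 kg·m².
Taking A's sense as positive: L = (0.9931)(31.4) − (1.851)(15.5) = 2.497 kg·m²·rad/s.
Combined I = 0.9931 + 1.851 = 2.844 kg·m².
ω_f = L / I = 2.497 / 2.844 = 0.8782 rad/s.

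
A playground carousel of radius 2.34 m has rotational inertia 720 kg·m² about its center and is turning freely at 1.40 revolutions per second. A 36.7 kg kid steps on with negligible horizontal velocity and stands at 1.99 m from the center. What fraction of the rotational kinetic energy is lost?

fraction ≈ 0.168

No external torque acts about the center; L_before = L_after.
Added inertia Σmr² = (36.7)(1.99)² = 145.3 kg·m²; I_f = 720.0 + 145.3 = 865.3 kg·m².
ω_f = I_p ω_i / I_f = (720.0)(1.40) / 865.3 = 1.165 rev/s.
KE_i = ½(720.0)(8.796 rad/s)² = 27860 J; KE_f = ½(865.3)(7.319)² = 23180 J.
Fraction lost = 0.1680.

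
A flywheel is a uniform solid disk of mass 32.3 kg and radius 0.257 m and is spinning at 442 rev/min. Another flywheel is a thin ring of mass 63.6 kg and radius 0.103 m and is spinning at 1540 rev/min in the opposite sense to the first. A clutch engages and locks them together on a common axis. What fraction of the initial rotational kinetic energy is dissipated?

fraction ≈ 0.898

No external torque acts about the common axis, so total angular momentum is conserved.
Moments of inertia: I_A = ½(32.3)(0.257)² = 1.067 kg·m²; I_B = (63.6)(0.103)² = 0.6747 kg·m².
Taking A's sense as positive: L = (1.067)(442) − (0.6747)(1540) = -567.6 kg·m²·rpm.
Combined I = 1.067 + 0.6747 = 1.741 kg·m².
ω_f = L / I = -567.6 / 1.741 = -325.9 rpm.
KE_i = ½ΣIω² = 9917 J; KE_f = ½(1.741)(34.13)² = 1014 J.
Fraction dissipated = (KE_i − KE_f)/KE_i = 0.8977.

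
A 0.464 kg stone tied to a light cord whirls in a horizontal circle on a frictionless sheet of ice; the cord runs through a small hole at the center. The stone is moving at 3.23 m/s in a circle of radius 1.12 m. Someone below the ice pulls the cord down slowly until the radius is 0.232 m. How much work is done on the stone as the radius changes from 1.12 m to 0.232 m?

W ≈ 54.0 J

Central (radial) force ⇒ zero torque about the center ⇒ m v r is constant.
v₂ = v₁ r₁ / r₂ = (3.23)(1.12) / (0.232) = 15.59 m/s.
W = ΔKE = ½m(v₂² − v₁²) = 53.99 J.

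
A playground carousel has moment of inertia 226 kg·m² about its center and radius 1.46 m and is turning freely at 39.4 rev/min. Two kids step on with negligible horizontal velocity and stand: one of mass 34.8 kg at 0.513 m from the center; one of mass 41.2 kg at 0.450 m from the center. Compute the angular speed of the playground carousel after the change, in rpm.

The added mass arrives with no angular momentum about the center, and any external torque about the center is negligible, so the system's angular momentum is conserved.
Added inertia Σmr² = (34.8)(0.513)² + (41.2)(0.450)² = 17.50 kg·m²; I_f = 226.0 + 17.50 = 243.5 kg·m².
ω_f = I_p ω_i / I_f = (226.0)(39.4) / 243.5 = 36.57 rpm.

ω_f ≈ 36.6 rpm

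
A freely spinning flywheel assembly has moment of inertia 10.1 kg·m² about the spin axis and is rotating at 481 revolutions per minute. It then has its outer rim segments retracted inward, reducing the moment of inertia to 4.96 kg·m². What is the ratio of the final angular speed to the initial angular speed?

ω₂/ω₁ ≈ 2.04

With no external torque about the axis, L is conserved: I₁ω₁ = I₂ω₂.
ω₂/ω₁ = I₁/I₂ = 10.10 / 4.960 = 2.036.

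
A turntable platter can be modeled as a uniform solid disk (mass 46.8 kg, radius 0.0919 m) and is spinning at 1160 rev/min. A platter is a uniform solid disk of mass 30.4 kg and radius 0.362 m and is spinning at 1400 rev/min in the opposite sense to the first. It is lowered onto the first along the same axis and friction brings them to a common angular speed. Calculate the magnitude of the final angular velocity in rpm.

|ω_f| ≈ 1170 rpm

The coupling torques are internal; angular momentum about the shared axis is conserved.
Moments of inertia: I_A = ½(46.8)(0.0919)² = 0.1976 kg·m²; I_B = ½(30.4)(0.362)² = 1.992 kg·m².
Taking A's sense as positive: L = (0.1976)(1160) − (1.992)(1400) = -2559 kg·m²·rpm.
Combined I = 0.1976 + 1.992 = 2.189 kg·m².
ω_f = L / I = -2559 / 2.189 = -1169 rpm.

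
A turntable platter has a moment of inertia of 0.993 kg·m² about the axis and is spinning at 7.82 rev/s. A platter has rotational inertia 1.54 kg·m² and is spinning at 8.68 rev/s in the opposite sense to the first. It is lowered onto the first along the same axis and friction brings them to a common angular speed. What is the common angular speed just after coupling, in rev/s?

The coupling torques are internal; angular momentum about the shared axis is conserved.
Taking A's sense as positive: L = (0.9930)(7.82) − (1.540)(8.68) = -5.602 kg·m²·rev/s.
Combined I = 0.9930 + 1.540 = 2.533 kg·m².
ω_f = L / I = -5.602 / 2.533 = -2.212 rev/s.

|ω_f| ≈ 2.21 rev/s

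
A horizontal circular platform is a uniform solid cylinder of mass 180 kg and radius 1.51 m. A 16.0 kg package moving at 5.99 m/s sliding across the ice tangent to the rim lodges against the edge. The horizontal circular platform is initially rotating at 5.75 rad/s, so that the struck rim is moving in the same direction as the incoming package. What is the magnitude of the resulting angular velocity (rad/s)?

|ω_f| ≈ 5.48 rad/s

The axle reaction passes through the central axle and exerts no torque about it; angular momentum about the central axle is conserved through the impact.
I_p = ½(180)(1.51)² = 205.2 kg·m². Taking the sense of the package's angular momentum as positive, L_{package} = m v R = (16.0)(5.99)(1.51) = 144.7 kg·m²/s.
L_i = +I_p ω_p + m v R = +(205.2)(5.75) + 144.7 = 1325 kg·m²/s.
After sticking, I_f = I_p + m R² = 205.2 + (16.0)(1.51)² = 241.7 kg·m².
ω_f = L_i / I_f = 1325 / 241.7 = 5.481 rad/s.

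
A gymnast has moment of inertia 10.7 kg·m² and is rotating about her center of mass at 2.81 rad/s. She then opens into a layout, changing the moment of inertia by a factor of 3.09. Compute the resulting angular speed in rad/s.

ω₂ ≈ 0.909 rad/s

With no external torque about the axis, L is conserved: I₁ω₁ = I₂ω₂.
I₂ = 3.09 × 10.7 = 33.06 kg·m².
ω₂ = I₁ω₁ / I₂ = (10.70)(2.81 rad/s) / (33.06) = 0.9094 rad/s.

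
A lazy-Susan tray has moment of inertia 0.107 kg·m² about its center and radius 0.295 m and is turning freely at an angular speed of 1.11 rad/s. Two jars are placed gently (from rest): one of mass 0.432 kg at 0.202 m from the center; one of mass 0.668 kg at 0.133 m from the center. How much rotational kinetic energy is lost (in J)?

energy lost ≈ 0.0142 J

No external torque acts about the center; L_before = L_after.
Added inertia Σmr² = (0.432)(0.202)² + (0.668)(0.133)² = 0.02944 kg·m²; I_f = 0.1070 + 0.02944 = 0.1364 kg·m².
ω_f = I_p ω_i / I_f = (0.1070)(1.11) / 0.1364 = 0.8705 rad/s.
KE_i = ½(0.1070)(1.110 rad/s)² = 0.06592 J; KE_f = ½(0.1364)(0.8705)² = 0.05169 J.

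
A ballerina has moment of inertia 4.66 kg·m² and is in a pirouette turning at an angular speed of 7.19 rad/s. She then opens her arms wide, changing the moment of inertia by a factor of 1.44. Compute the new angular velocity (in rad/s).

ω₂ ≈ 4.99 rad/s

No external torque acts about the spin axis, so angular momentum is conserved.
I₂ = 1.44 × 4.66 = 6.710 kg·m².
ω₂ = I₁ω₁ / I₂ = (4.660)(7.19 rad/s) / (6.710) = 4.993 rad/s.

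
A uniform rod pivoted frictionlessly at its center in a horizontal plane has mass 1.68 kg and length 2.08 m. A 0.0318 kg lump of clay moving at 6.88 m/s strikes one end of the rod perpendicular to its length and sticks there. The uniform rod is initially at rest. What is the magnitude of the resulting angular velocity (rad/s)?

About the pivot the impulsive forces during the collision are internal, so angular momentum about that axis is conserved.
I_p = (1/12)(1.68)(2.08)² = 0.6057 kg·m². Taking the sense of the lump of clay's angular momentum as positive, L_{lump} = m v R = (0.0318)(6.88)(2.08/2) = 0.2275 kg·m²/s.
L_i = 0 + 0.2275 = 0.2275 kg·m²/s.
After sticking, I_f = I_p + m R² = 0.6057 + (0.0318)(2.08/2)² = 0.6401 kg·m².
ω_f = L_i / I_f = 0.2275 / 0.6401 = 0.3555 rad/s.

|ω_f| ≈ 0.355 rad/s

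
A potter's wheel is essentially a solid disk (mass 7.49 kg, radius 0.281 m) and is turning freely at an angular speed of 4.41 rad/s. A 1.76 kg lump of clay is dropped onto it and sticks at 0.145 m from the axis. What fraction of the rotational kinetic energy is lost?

fraction ≈ 0.111

No external torque acts about the axis; L_before = L_after.
I_p = ½(7.49)(0.281)² = 0.2957 kg·m².
Added inertia Σmr² = (1.76)(0.145)² = 0.03700 kg·m²; I_f = 0.2957 + 0.03700 = 0.3327 kg·m².
ω_f = I_p ω_i / I_f = (0.2957)(4.41) / 0.3327 = 3.920 rad/s.
KE_i = ½(0.2957)(4.410 rad/s)² = 2.875 J; KE_f = ½(0.3327)(3.920)² = 2.556 J.
Fraction lost = 0.1112.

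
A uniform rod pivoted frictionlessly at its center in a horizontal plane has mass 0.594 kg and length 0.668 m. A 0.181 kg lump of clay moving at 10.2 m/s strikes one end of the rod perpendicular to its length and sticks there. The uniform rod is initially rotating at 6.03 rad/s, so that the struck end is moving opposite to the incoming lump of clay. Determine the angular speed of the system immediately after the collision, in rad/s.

|ω_f| ≈ 11.4 rad/s

About the pivot the impulsive forces during the collision are internal, so angular momentum about that axis is conserved.
I_p = (1/12)(0.594)(0.668)² = 0.02209 kg·m². Taking the sense of the lump of clay's angular momentum as positive, L_{lump} = m v R = (0.181)(10.2)(0.668/2) = 0.6166 kg·m²/s.
L_i = −I_p ω_p + m v R = −(0.02209)(6.03) + 0.6166 = 0.4834 kg·m²/s.
After sticking, I_f = I_p + m R² = 0.02209 + (0.181)(0.668/2)² = 0.04228 kg·m².
ω_f = L_i / I_f = 0.4834 / 0.04228 = 11.43 rad/s.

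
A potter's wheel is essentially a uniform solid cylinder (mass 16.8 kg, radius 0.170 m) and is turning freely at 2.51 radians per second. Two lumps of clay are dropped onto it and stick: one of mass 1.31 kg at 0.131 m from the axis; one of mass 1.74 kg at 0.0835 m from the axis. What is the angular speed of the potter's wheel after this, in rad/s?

The added mass arrives with no angular momentum about the axis, and any external torque about the axis is negligible, so the system's angular momentum is conserved.
I_p = ½(16.8)(0.170)² = 0.2428 kg·m².
Added inertia Σmr² = (1.31)(0.131)² + (1.74)(0.0835)² = 0.03461 kg·m²; I_f = 0.2428 + 0.03461 = 0.2774 kg·m².
ω_f = I_p ω_i / I_f = (0.2428)(2.51) / 0.2774 = 2.197 rad/s.

ω_f ≈ 2.20 rad/s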